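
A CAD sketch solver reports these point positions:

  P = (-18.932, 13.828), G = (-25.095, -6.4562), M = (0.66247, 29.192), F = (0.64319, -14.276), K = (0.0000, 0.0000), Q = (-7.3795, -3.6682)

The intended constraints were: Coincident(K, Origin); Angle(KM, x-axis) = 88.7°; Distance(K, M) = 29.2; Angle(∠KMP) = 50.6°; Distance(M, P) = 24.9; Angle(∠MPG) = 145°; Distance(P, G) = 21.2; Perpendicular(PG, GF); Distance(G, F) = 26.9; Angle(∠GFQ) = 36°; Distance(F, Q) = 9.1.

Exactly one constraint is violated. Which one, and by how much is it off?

Distance(F, Q) = 9.1 — off by 4.20.

K = (0.00, 0.00) ✓; KM at 88.70° ✓; |KM| = 29.20 ✓; ∠KMP = 50.60° ✓; |MP| = 24.90 ✓; ∠MPG = 145.0° ✓; |PG| = 21.20 ✓; ∠(PG, GF) = 90.00° ✓; |GF| = 26.90 ✓; ∠GFQ = 36.00° ✓; |FQ| = 13.30 ✗.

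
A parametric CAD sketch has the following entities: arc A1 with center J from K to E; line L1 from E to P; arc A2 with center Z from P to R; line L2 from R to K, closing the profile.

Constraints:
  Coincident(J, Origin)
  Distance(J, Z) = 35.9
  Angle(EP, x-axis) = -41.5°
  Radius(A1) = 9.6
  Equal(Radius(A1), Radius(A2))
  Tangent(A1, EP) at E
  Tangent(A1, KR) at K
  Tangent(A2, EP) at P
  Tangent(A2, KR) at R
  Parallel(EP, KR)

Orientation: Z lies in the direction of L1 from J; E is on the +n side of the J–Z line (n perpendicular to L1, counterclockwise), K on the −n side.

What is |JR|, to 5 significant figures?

37.161

Tangency of A1 to both parallel lines with radius 9.6 puts E and K at J ± 9.6·n: E = (6.3612, 7.1900), K = (-6.3612, -7.1900). Equal radii place P and R the same way about Z: P = Z + 9.6·n = (33.249, -16.598), R = Z − 9.6·n = (20.526, -30.978). Then |JR| = |R − J| = 37.161.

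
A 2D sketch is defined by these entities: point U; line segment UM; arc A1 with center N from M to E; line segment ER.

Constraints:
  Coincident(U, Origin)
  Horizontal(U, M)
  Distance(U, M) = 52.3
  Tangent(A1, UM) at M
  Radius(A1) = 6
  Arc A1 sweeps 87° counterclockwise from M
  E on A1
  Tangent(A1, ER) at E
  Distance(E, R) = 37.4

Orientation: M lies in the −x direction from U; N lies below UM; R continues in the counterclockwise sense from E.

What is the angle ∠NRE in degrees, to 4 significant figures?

9.114°

U is at the origin; UM is horizontal with |UM| = 52.3 and M on the −x side, so M = (-52.30, 0.000). The tangent condition forces NM to be normal to UM, so N = M + (0, -6) = (-52.30, -6.000). On A1, M sits at bearing 90° from N; an 87° counterclockwise sweep puts E at bearing 177°, so E = N + 6.0·(cos 177°, sin 177°) = (-58.29, -5.686). Since A1 is tangent to ER there, NE ⟂ ER, so ER runs along (−sin 177°, cos 177°); with |ER| = 37.4, R = (-60.25, -43.03). Then cos ∠NRE = RN·RE / (|RN||RE|), giving 9.114°.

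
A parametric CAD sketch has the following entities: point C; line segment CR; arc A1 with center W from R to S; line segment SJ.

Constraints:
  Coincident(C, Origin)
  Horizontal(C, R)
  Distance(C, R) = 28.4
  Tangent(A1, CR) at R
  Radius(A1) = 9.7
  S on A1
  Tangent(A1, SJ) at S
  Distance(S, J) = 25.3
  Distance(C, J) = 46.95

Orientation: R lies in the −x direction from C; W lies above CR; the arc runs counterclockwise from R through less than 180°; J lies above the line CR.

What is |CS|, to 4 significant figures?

23.63

C is at the origin; CR is horizontal with |CR| = 28.4 and R on the −x side, so R = (-28.40, 0.000). Tangency of A1 to CR means the radius WR is perpendicular to CR, so W = R + (0, 9.7) = (-28.40, 9.700). Since WS ⟂ SJ (tangency), |WJ| = √(9.7² + 25.3²) = 27.10 regardless of where S sits on A1. So J lies on both circle(C, 46.95) and circle(W, 27.10); the above-CR intersection is J = (-29.18, 36.78). S is the foot of the tangent from J: S = (-19.45, 13.43).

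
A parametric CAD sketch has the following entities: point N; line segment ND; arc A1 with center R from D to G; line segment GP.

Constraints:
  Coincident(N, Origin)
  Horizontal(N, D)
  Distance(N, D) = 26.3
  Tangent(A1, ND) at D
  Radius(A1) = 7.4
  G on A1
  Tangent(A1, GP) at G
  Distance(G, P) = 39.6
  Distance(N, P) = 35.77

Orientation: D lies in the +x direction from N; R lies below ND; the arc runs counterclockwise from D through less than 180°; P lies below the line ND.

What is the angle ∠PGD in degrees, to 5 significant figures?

152.40°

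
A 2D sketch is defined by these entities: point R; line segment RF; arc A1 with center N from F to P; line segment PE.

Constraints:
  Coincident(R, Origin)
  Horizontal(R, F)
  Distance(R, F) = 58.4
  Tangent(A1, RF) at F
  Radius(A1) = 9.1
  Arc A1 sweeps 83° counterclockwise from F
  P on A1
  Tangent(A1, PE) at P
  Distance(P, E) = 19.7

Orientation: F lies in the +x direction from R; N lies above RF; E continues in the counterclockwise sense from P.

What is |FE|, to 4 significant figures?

29.82

R is at the origin; RF is horizontal with |RF| = 58.4 and F on the +x side, so F = (58.40, 0.000). The tangent condition forces NF to be normal to RF, so N = F + (0, 9.1) = (58.40, 9.100). On A1, F sits at bearing -90° from N; an 83° counterclockwise sweep puts P at bearing -7°, so P = N + 9.1·(cos -7°, sin -7°) = (67.43, 7.991). Tangency of A1 to PE means the radius NP is perpendicular to PE, so PE runs along (−sin -7°, cos -7°); with |PE| = 19.7, E = (69.83, 27.54). Then |FE| = |E − F| = 29.82.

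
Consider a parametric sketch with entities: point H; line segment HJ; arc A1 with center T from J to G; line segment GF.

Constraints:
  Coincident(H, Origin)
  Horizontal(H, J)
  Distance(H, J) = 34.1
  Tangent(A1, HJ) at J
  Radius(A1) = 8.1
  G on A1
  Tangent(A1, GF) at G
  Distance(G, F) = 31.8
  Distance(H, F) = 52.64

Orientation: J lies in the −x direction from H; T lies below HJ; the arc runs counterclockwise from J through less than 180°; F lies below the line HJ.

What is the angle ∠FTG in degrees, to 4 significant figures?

75.71°

H is at the origin; H and J share the same y with |HJ| = 34.1 and J on the −x side, so J = (-34.10, 0.000). Tangency of A1 to HJ means the radius TJ is perpendicular to HJ, so T = J + (0, -8.1) = (-34.10, -8.100). Since TG ⟂ GF (tangency), |TF| = √(8.1² + 31.8²) = 32.82 regardless of where G sits on A1. So F lies on both circle(H, 52.64) and circle(T, 32.82); the below-HJ intersection is F = (-33.14, -40.90). G is the foot of the tangent from F: G = (-41.89, -10.33).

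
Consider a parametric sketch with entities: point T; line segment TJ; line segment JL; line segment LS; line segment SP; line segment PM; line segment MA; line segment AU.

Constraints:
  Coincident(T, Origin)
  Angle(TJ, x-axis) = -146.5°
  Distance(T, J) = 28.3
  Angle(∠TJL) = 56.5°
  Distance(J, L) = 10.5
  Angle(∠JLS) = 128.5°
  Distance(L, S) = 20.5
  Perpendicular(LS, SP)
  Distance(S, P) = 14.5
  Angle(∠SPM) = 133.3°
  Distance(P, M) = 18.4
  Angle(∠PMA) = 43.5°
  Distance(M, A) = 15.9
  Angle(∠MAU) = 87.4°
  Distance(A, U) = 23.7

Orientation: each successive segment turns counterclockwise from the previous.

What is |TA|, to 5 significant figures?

13.671

T is at the origin; TJ runs at -146.5° with length 28.3, so J = (-23.599, -15.620). ∠TJL = 56.5° gives JL at -23.000° from the x-axis; with |JL| = 10.5, L = (-13.934, -19.722). ∠JLS = 128.5° gives LS at 28.500° from the x-axis; with |LS| = 20.5, S = (4.0821, -9.9407). LS ⟂ SP, so SP runs at 118.50°; with |SP| = 14.5, P = (-2.8367, 2.8021). ∠SPM = 133.3° gives PM at 165.20° from the x-axis; with |PM| = 18.4, M = (-20.626, 7.5023). ∠PMA = 43.5° gives MA at -58.300° from the x-axis; with |MA| = 15.9, A = (-12.271, -6.0256). Then |TA| = |A − T| = 13.671.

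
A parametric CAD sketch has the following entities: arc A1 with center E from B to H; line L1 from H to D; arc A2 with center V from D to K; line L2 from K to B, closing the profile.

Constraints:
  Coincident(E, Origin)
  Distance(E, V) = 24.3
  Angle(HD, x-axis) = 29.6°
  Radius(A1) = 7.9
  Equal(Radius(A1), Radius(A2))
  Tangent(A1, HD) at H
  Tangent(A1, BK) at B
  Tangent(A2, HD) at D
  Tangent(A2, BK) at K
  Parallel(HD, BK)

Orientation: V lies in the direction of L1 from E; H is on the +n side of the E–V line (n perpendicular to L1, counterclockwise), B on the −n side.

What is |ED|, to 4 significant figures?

25.55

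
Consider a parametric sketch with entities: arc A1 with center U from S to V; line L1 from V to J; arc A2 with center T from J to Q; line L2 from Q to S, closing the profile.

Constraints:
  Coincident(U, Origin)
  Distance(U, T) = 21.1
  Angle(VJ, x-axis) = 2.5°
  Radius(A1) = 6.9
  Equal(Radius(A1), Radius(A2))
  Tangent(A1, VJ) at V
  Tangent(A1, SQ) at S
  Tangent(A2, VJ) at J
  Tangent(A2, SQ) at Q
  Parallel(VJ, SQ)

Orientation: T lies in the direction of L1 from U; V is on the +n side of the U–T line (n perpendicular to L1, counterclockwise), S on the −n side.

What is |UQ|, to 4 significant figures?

22.20

The slot axis is L1's direction at 2.5°, so u = (cos 2.5°, sin 2.5°) = (0.9990, 0.04362) and n = (−sin 2.5°, cos 2.5°) = (-0.04362, 0.9990). U is at the origin and T lies 21.1 along u from U, so T = 21.1·u = (21.08, 0.9204). Tangency of A1 to both parallel lines with radius 6.9 puts V and S at U ± 6.9·n: V = (-0.3010, 6.893), S = (0.3010, -6.893). Equal radii place J and Q the same way about T: J = T + 6.9·n = (20.78, 7.814), Q = T − 6.9·n = (21.38, -5.973). Then |UQ| = |Q − U| = 22.20.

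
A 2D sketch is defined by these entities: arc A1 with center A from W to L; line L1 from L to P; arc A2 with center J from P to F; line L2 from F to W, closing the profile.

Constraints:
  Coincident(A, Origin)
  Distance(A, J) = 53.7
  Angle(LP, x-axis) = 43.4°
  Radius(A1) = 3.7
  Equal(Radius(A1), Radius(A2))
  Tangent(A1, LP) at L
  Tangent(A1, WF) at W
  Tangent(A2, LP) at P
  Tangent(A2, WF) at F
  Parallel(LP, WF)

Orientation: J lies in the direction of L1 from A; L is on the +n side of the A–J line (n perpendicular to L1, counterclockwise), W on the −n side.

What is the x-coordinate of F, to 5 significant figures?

41.559

The slot axis is L1's direction at 43.4°, so u = (cos 43.4°, sin 43.4°) = (0.72657, 0.68709) and n = (−sin 43.4°, cos 43.4°) = (-0.68709, 0.72657). A is at the origin and J lies 53.7 along u from A, so J = 53.7·u = (39.017, 36.897). Tangency of A1 to both parallel lines with radius 3.7 puts L and W at A ± 3.7·n: L = (-2.5422, 2.6883), W = (2.5422, -2.6883). Equal radii place P and F the same way about J: P = J + 3.7·n = (36.475, 39.585), F = J − 3.7·n = (41.559, 34.208). So F.x = 41.559.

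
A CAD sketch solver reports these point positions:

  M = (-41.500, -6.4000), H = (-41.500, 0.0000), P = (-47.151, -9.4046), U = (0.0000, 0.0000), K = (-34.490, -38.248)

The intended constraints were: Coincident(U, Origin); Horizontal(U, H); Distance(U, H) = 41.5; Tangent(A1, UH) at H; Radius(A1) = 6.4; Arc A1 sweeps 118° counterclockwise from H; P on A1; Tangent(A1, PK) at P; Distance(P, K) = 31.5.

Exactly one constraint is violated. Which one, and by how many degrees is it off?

Tangent(A1, PK) at P — off by 4.30°.

U = (0.00, 0.00) ✓; U.y = 0.00, H.y = 0.00 ✓; |UH| = 41.50 ✓; ∠(MH, HU) = 90.00° ✓; |MH| = 6.400 ✓; bearing(M→P) − bearing(M→H) = 118.0° ✓; |MP| = 6.400 ✓; ∠(MP, PK) = 94.30° ✗; |PK| = 31.50 ✓.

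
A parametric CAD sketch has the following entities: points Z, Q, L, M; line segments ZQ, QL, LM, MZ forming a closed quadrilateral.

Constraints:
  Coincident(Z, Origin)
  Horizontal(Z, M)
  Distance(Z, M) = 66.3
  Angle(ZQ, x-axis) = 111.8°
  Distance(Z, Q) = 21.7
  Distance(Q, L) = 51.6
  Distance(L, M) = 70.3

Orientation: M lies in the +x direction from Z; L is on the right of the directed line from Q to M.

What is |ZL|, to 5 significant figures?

30.418

Checks: |QL| = 51.60 ✓; |LM| = 70.30 ✓.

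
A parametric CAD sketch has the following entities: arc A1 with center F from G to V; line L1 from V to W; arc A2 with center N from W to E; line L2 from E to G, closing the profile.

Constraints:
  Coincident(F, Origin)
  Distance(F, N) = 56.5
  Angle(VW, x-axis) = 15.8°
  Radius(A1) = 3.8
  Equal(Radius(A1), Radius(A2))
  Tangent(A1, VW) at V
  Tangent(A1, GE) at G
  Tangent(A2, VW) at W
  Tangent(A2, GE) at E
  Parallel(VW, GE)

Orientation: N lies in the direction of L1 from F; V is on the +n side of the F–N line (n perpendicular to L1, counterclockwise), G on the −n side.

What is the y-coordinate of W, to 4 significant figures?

19.04

The slot axis is L1's direction at 15.8°, so u = (cos 15.8°, sin 15.8°) = (0.9622, 0.2723) and n = (−sin 15.8°, cos 15.8°) = (-0.2723, 0.9622). F is at the origin and N lies 56.5 along u from F, so N = 56.5·u = (54.37, 15.38). Tangency of A1 to both parallel lines with radius 3.8 puts V and G at F ± 3.8·n: V = (-1.035, 3.656), G = (1.035, -3.656). Equal radii place W and E the same way about N: W = N + 3.8·n = (53.33, 19.04), E = N − 3.8·n = (55.40, 11.73). So W.y = 19.04.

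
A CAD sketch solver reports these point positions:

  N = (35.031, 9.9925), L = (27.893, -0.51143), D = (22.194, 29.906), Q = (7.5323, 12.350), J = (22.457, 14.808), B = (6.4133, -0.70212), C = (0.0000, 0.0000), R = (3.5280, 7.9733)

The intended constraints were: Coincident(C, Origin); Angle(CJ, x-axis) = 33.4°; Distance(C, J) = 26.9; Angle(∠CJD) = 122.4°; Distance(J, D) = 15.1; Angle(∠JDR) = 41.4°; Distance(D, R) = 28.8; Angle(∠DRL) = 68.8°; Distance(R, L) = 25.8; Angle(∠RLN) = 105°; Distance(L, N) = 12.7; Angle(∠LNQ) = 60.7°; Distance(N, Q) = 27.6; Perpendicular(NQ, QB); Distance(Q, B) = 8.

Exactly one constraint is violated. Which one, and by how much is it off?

Distance(Q, B) = 8 — off by 5.10.

C = (0.00, 0.00) ✓; CJ at 33.40° ✓; |CJ| = 26.90 ✓; ∠CJD = 122.4° ✓; |JD| = 15.10 ✓; ∠JDR = 41.40° ✓; |DR| = 28.80 ✓; ∠DRL = 68.80° ✓; |RL| = 25.80 ✓; ∠RLN = 105.0° ✓; |LN| = 12.70 ✓; ∠LNQ = 60.70° ✓; |NQ| = 27.60 ✓; ∠(NQ, QB) = 90.00° ✓; |QB| = 13.10 ✗.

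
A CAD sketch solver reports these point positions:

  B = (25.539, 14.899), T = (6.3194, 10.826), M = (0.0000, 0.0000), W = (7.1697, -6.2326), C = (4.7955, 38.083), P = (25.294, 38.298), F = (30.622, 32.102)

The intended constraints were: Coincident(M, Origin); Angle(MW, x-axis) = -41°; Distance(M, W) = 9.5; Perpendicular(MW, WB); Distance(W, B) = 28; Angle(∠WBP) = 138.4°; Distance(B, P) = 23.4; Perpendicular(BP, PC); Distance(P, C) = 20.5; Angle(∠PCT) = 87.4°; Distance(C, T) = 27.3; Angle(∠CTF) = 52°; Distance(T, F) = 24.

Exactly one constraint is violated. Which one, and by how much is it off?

Distance(T, F) = 24 — off by 8.30.

M = (0.00, 0.00) ✓; MW at -41.00° ✓; |MW| = 9.500 ✓; ∠(MW, WB) = 90.00° ✓; |WB| = 28.00 ✓; ∠WBP = 138.4° ✓; |BP| = 23.40 ✓; ∠(BP, PC) = 90.00° ✓; |PC| = 20.50 ✓; ∠PCT = 87.40° ✓; |CT| = 27.30 ✓; ∠CTF = 52.00° ✓; |TF| = 32.30 ✗.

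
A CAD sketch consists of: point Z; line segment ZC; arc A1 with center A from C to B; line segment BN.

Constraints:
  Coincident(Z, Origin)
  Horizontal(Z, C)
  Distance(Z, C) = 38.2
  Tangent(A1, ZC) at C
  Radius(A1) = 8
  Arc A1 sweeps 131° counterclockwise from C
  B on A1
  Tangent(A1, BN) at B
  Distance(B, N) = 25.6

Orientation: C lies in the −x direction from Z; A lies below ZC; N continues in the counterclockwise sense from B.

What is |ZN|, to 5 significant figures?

42.589

Z is at the origin; ZC is horizontal with |ZC| = 38.2 and C on the −x side, so C = (-38.200, 0.0000). The tangent condition forces AC to be normal to ZC, so A = C + (0, -8) = (-38.200, -8.0000). On A1, C sits at bearing 90° from A; a 131° counterclockwise sweep puts B at bearing 221°, so B = A + 8.0·(cos 221°, sin 221°) = (-44.238, -13.248). The tangent condition forces AB to be normal to BN, so BN runs along (−sin 221°, cos 221°); with |BN| = 25.6, N = (-27.443, -32.569). Then |ZN| = |N − Z| = 42.589.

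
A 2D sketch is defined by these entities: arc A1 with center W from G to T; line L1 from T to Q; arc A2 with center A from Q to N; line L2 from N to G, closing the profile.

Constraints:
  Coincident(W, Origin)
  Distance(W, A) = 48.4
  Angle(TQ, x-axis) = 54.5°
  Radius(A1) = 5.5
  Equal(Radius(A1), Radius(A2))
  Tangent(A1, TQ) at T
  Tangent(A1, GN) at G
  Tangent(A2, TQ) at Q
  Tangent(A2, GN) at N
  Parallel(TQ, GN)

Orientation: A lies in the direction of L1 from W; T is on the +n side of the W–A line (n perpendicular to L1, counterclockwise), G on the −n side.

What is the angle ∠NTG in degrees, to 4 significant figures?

77.20°

The slot axis is L1's direction at 54.5°, so u = (cos 54.5°, sin 54.5°) = (0.5807, 0.8141) and n = (−sin 54.5°, cos 54.5°) = (-0.8141, 0.5807). W is at the origin and A lies 48.4 along u from W, so A = 48.4·u = (28.11, 39.40). Tangency of A1 to both parallel lines with radius 5.5 puts T and G at W ± 5.5·n: T = (-4.478, 3.194), G = (4.478, -3.194). Equal radii place Q and N the same way about A: Q = A + 5.5·n = (23.63, 42.60), N = A − 5.5·n = (32.58, 36.21). Then cos ∠NTG = TN·TG / (|TN||TG|), giving 77.20°.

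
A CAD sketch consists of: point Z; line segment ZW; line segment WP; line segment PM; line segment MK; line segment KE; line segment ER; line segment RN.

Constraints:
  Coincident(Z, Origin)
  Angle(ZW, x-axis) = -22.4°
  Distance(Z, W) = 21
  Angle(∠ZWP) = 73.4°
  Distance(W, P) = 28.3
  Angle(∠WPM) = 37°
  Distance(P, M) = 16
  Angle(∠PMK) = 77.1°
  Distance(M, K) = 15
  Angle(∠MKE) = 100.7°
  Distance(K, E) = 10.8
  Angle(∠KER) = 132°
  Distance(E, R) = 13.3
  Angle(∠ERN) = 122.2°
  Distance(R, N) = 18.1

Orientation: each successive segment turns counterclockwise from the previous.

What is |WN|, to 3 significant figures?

38.4

Z is at the origin; ZW runs at -22.4° with length 21.0, so W = (19.4, -8.00). ∠ZWP = 73.4° gives WP at 84.2° from the x-axis; with |WP| = 28.3, P = (22.3, 20.2). ∠WPM = 37.0° gives PM at -133° from the x-axis; with |PM| = 16.0, M = (11.4, 8.41). ∠PMK = 77.1° gives MK at -29.9° from the x-axis; with |MK| = 15.0, K = (24.4, 0.936). ∠MKE = 100.7° gives KE at 49.4° from the x-axis; with |KE| = 10.8, E = (31.4, 9.14). ∠KER = 132.0° gives ER at 97.4° from the x-axis; with |ER| = 13.3, R = (29.7, 22.3). ∠ERN = 122.2° gives RN at 155° from the x-axis; with |RN| = 18.1, N = (13.3, 29.9). Then |WN| = |N − W| = 38.4.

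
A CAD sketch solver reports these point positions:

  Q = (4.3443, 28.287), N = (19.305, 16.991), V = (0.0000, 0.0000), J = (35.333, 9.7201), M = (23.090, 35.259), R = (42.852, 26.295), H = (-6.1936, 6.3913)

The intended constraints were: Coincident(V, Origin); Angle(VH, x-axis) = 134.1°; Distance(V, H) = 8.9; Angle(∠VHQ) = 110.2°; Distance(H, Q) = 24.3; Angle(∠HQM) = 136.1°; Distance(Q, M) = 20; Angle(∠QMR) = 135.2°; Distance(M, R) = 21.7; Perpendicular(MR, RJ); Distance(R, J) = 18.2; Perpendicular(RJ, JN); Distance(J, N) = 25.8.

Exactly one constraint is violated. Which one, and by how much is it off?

Distance(J, N) = 25.8 — off by 8.20.

V = (0.00, 0.00) ✓; VH at 134.1° ✓; |VH| = 8.900 ✓; ∠VHQ = 110.2° ✓; |HQ| = 24.30 ✓; ∠HQM = 136.1° ✓; |QM| = 20.00 ✓; ∠QMR = 135.2° ✓; |MR| = 21.70 ✓; ∠(MR, RJ) = 90.00° ✓; |RJ| = 18.20 ✓; ∠(RJ, JN) = 90.00° ✓; |JN| = 17.60 ✗.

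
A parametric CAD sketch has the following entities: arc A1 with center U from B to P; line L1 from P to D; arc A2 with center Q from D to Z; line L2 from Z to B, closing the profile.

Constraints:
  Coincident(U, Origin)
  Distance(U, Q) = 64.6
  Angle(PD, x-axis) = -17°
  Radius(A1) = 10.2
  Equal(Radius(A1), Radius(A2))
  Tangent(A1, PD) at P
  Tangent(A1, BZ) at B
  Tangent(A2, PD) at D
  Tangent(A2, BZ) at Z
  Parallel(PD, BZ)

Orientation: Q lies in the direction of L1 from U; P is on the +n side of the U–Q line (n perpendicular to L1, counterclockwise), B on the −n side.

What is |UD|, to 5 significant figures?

65.400

Tangency of A1 to both parallel lines with radius 10.2 puts P and B at U ± 10.2·n: P = (2.9822, 9.7543), B = (-2.9822, -9.7543). Equal radii place D and Z the same way about Q: D = Q + 10.2·n = (64.759, -9.1329), Z = Q − 10.2·n = (58.795, -28.642). Then |UD| = |D − U| = 65.400.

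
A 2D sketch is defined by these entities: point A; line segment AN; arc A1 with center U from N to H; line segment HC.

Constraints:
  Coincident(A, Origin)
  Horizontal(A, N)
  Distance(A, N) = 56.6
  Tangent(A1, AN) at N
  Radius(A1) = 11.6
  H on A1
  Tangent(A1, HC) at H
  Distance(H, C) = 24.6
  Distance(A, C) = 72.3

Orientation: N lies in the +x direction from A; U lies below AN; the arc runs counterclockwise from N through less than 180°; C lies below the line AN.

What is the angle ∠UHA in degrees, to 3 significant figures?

124°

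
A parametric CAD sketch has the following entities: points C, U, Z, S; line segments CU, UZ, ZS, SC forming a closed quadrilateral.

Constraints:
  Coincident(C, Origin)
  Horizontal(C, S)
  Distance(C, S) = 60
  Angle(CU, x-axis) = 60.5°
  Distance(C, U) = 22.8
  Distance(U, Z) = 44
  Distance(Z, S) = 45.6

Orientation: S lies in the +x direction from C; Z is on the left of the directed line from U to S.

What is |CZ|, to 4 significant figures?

65.12

C is at the origin; C and S share the same y with |CS| = 60.0 and S in +x, so S = (60.0, 0). CU runs at 60.5° with |CU| = 22.8, so U = (11.23, 19.84). Z is determined by |UZ| = 44.0 and |ZS| = 45.6 together: it lies at the intersection of circle(U, 44.0) and circle(S, 45.6). With |US| = 52.66, the foot of the radical line on US is 24.97 from U and the perpendicular offset is √(44.0² − 24.97²) = 36.23. Taking the left-of-US solution: Z = (48.01, 43.99).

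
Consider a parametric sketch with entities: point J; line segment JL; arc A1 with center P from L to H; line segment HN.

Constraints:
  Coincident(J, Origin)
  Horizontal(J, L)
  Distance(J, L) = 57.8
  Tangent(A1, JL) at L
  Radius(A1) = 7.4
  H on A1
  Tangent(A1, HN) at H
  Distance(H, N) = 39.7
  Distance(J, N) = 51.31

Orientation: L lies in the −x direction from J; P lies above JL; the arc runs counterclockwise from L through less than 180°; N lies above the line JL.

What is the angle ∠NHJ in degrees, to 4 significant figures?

67.16°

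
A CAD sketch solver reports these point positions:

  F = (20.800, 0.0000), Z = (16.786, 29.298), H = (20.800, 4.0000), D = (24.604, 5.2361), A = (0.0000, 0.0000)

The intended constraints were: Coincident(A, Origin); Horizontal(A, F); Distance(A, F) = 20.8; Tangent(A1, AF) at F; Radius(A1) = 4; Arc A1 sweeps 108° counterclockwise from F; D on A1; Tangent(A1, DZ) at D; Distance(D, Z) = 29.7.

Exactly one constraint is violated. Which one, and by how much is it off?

Distance(D, Z) = 29.7 — off by 4.40.

A = (0.00, 0.00) ✓; A.y = 0.00, F.y = 0.00 ✓; |AF| = 20.80 ✓; ∠(HF, FA) = 90.00° ✓; |HF| = 4.000 ✓; bearing(H→D) − bearing(H→F) = 108.0° ✓; |HD| = 4.000 ✓; ∠(HD, DZ) = 90.00° ✓; |DZ| = 25.30 ✗.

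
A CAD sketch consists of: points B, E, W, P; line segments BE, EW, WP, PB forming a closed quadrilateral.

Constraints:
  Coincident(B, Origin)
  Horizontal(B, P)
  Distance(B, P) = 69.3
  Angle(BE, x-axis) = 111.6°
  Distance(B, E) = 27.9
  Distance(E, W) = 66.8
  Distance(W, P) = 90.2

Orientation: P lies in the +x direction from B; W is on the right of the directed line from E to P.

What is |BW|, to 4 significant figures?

42.34

B is at the origin; B and P share the same y with |BP| = 69.3 and P in +x, so P = (69.3, 0). BE runs at 111.6° with |BE| = 27.9, so E = (-10.27, 25.94). W is determined by |EW| = 66.8 and |WP| = 90.2 together: it lies at the intersection of circle(E, 66.8) and circle(P, 90.2). With |EP| = 83.69, the foot of the radical line on EP is 19.90 from E and the perpendicular offset is √(66.8² − 19.90²) = 63.77. Taking the right-of-EP solution: W = (-11.12, -40.85).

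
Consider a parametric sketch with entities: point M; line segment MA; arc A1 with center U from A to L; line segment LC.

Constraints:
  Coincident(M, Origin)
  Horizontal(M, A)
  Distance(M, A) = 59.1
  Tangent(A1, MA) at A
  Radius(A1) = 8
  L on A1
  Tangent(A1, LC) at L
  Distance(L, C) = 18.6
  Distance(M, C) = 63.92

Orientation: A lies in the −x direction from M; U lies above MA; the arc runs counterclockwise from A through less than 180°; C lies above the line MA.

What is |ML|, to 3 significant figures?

52.6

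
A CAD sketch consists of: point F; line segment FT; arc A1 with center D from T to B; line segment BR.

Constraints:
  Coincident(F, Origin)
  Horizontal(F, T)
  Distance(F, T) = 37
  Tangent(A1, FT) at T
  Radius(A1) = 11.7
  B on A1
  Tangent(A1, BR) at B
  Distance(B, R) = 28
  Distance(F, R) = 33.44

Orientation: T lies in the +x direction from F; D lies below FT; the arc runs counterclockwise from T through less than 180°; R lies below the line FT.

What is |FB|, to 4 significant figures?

27.42

Checks: |DT| = 11.70 ✓; |DB| = 11.70 ✓; ∠(DB, BR) = 90.00° ✓; |BR| = 28.00 ✓; |FR| = 33.44 ✓.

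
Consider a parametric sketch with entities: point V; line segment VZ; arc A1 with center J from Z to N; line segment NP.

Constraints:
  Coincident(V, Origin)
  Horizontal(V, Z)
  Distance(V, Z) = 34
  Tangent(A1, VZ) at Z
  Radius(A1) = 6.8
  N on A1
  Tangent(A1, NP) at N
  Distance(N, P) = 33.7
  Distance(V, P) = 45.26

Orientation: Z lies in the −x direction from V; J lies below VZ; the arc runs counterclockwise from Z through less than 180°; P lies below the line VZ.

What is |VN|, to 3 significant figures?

41.1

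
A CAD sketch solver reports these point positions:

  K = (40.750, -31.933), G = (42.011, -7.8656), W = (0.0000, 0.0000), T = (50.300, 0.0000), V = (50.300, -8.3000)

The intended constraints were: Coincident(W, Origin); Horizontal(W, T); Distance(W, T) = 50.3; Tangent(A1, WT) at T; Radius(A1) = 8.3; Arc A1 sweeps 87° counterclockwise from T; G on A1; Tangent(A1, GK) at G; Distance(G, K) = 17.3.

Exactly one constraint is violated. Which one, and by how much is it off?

Distance(G, K) = 17.3 — off by 6.80.

W = (0.00, 0.00) ✓; W.y = 0.00, T.y = 0.00 ✓; |WT| = 50.30 ✓; ∠(VT, TW) = 90.00° ✓; |VT| = 8.300 ✓; bearing(V→G) − bearing(V→T) = 87.00° ✓; |VG| = 8.300 ✓; ∠(VG, GK) = 90.00° ✓; |GK| = 24.10 ✗.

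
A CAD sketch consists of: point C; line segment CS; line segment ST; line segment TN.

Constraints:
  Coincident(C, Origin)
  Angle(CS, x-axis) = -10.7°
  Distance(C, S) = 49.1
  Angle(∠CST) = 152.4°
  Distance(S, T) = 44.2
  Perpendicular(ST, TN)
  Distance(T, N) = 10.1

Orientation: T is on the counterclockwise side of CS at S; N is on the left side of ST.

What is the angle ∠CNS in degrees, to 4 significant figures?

21.08°

C is at the origin; CS runs at -10.7° with length 49.1, so S = 49.1·(cos -10.7°, sin -10.7°) = (48.25, -9.116). ∠CST = 152.4°, so ST runs at -10.7° + (180° − 152.4°) = 16.90° from the x-axis; with |ST| = 44.2, T = S + 44.2·(cos 16.90°, sin 16.90°) = (90.54, 3.733). ST is perpendicular to TN; with |TN| = 10.1 on the left of ST, N = T + 10.1·(-0.2907, 0.9568) = (87.60, 13.40). Then cos ∠CNS = NC·NS / (|NC||NS|), giving 21.08°.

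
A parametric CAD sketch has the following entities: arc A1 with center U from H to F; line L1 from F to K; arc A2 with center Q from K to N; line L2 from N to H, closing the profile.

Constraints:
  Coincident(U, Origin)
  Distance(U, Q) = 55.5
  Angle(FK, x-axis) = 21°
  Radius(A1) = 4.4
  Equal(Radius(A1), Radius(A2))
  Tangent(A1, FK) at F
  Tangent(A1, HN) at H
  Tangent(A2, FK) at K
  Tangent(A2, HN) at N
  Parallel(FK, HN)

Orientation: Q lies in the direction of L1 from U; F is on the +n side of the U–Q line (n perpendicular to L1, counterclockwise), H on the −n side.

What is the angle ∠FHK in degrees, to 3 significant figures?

81.0°

Tangency of A1 to both parallel lines with radius 4.4 puts F and H at U ± 4.4·n: F = (-1.58, 4.11), H = (1.58, -4.11). Equal radii place K and N the same way about Q: K = Q + 4.4·n = (50.2, 24.0), N = Q − 4.4·n = (53.4, 15.8). Then cos ∠FHK = HF·HK / (|HF||HK|), giving 81.0°.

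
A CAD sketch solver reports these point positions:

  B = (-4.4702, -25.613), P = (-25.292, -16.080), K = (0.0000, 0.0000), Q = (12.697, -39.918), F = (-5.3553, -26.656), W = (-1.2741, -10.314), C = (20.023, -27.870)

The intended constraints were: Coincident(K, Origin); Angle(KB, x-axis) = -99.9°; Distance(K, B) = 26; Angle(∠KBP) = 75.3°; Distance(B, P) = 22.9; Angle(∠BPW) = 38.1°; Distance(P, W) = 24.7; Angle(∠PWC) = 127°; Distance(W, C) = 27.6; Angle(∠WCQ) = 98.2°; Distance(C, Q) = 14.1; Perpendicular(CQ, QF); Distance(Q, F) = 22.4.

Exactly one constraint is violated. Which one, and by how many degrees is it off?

Perpendicular(CQ, QF) — off by 5.00°.

K = (0.00, 0.00) ✓; KB at -99.90° ✓; |KB| = 26.00 ✓; ∠KBP = 75.30° ✓; |BP| = 22.90 ✓; ∠BPW = 38.10° ✓; |PW| = 24.70 ✓; ∠PWC = 127.0° ✓; |WC| = 27.60 ✓; ∠WCQ = 98.20° ✓; |CQ| = 14.10 ✓; ∠(CQ, QF) = 95.00° ✗; |QF| = 22.40 ✓.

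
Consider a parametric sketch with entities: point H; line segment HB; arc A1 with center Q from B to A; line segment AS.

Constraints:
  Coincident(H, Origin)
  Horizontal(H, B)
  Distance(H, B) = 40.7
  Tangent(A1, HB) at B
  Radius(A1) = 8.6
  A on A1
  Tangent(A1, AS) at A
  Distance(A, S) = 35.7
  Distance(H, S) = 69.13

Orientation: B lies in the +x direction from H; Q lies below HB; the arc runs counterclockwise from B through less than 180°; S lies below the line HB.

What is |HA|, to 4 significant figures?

36.33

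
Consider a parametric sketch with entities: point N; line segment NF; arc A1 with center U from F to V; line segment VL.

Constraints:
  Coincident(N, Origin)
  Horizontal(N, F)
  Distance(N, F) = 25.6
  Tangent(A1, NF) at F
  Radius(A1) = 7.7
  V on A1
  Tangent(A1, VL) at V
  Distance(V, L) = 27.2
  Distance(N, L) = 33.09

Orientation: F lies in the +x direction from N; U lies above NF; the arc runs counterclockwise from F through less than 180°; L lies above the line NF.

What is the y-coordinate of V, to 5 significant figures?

13.479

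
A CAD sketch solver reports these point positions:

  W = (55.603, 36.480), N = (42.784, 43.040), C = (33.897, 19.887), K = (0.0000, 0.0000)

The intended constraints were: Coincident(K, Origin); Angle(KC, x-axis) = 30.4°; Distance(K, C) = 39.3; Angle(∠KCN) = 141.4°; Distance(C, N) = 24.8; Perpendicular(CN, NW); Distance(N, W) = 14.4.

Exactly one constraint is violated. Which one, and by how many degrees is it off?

Perpendicular(CN, NW) — off by 6.10°.

K = (0.00, 0.00) ✓; KC at 30.40° ✓; |KC| = 39.30 ✓; ∠KCN = 141.4° ✓; |CN| = 24.80 ✓; ∠(CN, NW) = 96.10° ✗; |NW| = 14.40 ✓.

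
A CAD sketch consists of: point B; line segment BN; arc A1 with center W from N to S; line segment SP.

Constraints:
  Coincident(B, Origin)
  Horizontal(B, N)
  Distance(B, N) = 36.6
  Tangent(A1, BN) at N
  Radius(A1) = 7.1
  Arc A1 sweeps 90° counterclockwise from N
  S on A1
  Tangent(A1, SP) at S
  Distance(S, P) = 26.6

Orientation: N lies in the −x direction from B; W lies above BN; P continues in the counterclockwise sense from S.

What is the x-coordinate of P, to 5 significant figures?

-29.500

On A1, N sits at bearing -90° from W; a 90° counterclockwise sweep puts S at bearing 0°, so S = W + 7.1·(cos 0°, sin 0°) = (-29.500, 7.1000). A1 meets SP tangentially, so WS is at right angles to SP, so SP runs along (−sin 0°, cos 0°); with |SP| = 26.6, P = (-29.500, 33.700). So P.x = -29.500.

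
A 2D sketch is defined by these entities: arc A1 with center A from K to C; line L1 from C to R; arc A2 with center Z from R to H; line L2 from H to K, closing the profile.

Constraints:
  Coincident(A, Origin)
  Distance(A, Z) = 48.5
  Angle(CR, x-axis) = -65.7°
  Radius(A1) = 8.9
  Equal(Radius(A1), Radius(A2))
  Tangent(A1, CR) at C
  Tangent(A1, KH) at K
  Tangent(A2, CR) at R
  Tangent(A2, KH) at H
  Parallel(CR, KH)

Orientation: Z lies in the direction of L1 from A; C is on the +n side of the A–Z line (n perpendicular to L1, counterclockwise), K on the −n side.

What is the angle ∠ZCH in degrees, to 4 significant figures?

9.755°

The slot axis is L1's direction at -65.7°, so u = (cos -65.7°, sin -65.7°) = (0.4115, -0.9114) and n = (−sin -65.7°, cos -65.7°) = (0.9114, 0.4115). A is at the origin and Z lies 48.5 along u from A, so Z = 48.5·u = (19.96, -44.20). Tangency of A1 to both parallel lines with radius 8.9 puts C and K at A ± 8.9·n: C = (8.111, 3.662), K = (-8.111, -3.662). Equal radii place R and H the same way about Z: R = Z + 8.9·n = (28.07, -40.54), H = Z − 8.9·n = (11.85, -47.87). Then cos ∠ZCH = CZ·CH / (|CZ||CH|), giving 9.755°.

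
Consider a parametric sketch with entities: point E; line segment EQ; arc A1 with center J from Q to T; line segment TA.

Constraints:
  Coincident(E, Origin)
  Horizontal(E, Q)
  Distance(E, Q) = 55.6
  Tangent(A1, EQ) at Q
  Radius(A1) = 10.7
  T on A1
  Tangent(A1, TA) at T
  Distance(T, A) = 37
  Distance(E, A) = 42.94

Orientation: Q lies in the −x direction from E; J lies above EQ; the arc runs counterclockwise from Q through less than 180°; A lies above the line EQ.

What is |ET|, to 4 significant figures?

47.10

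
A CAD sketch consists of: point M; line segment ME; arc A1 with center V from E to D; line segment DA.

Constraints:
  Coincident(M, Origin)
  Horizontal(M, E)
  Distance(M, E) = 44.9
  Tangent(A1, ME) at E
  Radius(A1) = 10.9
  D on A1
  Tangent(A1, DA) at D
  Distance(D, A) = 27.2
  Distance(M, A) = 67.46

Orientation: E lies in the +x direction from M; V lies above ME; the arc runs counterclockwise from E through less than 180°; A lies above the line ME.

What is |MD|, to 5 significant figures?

56.868

M is at the origin; ME is horizontal with |ME| = 44.9 and E on the +x side, so E = (44.900, 0.0000). Since A1 is tangent to ME there, VE ⟂ ME, so V = E + (0, 10.9) = (44.900, 10.900). Since VD ⟂ DA (tangency), |VA| = √(10.9² + 27.2²) = 29.303 regardless of where D sits on A1. So A lies on both circle(M, 67.46) and circle(V, 29.303); the above-ME intersection is A = (55.623, 38.170). D is the foot of the tangent from A: D = (55.800, 10.971).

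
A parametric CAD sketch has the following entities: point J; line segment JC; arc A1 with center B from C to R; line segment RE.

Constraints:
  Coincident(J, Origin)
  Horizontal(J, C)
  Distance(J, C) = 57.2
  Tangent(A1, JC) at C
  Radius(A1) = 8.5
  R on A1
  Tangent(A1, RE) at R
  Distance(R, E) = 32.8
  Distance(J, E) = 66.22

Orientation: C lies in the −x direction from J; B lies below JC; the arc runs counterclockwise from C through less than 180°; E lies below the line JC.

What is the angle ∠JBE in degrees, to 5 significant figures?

88.434°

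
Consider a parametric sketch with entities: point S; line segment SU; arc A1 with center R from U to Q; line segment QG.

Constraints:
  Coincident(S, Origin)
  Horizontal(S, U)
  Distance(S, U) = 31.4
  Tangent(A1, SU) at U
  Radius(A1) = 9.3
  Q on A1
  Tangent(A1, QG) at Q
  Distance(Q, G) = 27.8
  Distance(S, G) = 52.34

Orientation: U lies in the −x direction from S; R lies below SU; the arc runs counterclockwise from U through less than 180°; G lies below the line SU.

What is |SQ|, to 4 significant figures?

42.00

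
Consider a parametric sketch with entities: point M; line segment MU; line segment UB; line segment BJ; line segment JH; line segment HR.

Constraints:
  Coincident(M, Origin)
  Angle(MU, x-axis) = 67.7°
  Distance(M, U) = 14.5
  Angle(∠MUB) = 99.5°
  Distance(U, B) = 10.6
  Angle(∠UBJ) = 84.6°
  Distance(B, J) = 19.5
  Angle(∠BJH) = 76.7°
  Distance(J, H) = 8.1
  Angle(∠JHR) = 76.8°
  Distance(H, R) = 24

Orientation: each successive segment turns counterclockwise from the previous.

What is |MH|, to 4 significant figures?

4.298

M is at the origin; MU runs at 67.7° with length 14.5, so U = (5.502, 13.42). ∠MUB = 99.5° gives UB at 148.2° from the x-axis; with |UB| = 10.6, B = (-3.507, 19.00). ∠UBJ = 84.6° gives BJ at -116.4° from the x-axis; with |BJ| = 19.5, J = (-12.18, 1.535). ∠BJH = 76.7° gives JH at -13.10° from the x-axis; with |JH| = 8.1, H = (-4.288, -0.3010). Then |MH| = |H − M| = 4.298.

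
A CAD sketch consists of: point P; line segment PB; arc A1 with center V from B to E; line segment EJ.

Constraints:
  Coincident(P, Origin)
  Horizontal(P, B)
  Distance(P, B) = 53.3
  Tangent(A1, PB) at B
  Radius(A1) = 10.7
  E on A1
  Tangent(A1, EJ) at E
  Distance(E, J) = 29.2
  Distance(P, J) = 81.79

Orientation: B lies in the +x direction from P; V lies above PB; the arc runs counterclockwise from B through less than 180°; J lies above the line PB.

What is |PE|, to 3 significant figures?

63.4

P is at the origin; P and B share the same y with |PB| = 53.3 and B on the +x side, so B = (53.3, 0.00). Since A1 is tangent to PB there, VB ⟂ PB, so V = B + (0, 10.7) = (53.3, 10.7). Since VE ⟂ EJ (tangency), |VJ| = √(10.7² + 29.2²) = 31.1 regardless of where E sits on A1. So J lies on both circle(P, 81.79) and circle(V, 31.1); the above-PB intersection is J = (74.7, 33.2). E is the foot of the tangent from J: E = (63.1, 6.44).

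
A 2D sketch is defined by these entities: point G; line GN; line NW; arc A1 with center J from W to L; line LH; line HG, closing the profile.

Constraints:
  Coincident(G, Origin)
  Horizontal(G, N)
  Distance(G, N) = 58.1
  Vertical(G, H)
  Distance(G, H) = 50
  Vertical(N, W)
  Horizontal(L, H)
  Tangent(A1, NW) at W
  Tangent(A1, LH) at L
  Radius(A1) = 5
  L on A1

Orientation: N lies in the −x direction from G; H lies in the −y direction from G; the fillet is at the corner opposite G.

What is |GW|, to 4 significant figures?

73.49

G is at the origin; G and N share the same y with |GN| = 58.1 and N on the −x side, so N = (-58.10, 0.000). G and H share the same x with |GH| = 50.0 and H on the −y side, so H = (0.000, -50.00). The virtual corner opposite G is at (-58.10, -50.00). A1 meets NW tangentially, so JW is at right angles to NW and A1 meets LH tangentially, so JL is at right angles to LH, with radius 5.0, so the center J sits 5.0 in from both sides at J = (-53.10, -45.00). That places the tangent points at W = (-58.10, -45.00) on NW and L = (-53.10, -50.00) on LH. Then |GW| = |W − G| = 73.49.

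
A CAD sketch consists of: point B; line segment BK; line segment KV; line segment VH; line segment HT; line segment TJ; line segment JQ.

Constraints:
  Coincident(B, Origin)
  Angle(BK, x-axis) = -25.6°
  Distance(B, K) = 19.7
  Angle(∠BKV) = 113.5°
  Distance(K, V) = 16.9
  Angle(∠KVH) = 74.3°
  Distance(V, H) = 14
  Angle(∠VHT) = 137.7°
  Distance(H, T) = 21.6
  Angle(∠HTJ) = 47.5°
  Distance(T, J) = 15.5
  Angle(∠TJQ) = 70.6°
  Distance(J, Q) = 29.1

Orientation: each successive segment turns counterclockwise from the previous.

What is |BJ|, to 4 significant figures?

10.01

∠VHT = 137.7° gives HT at -171.1° from the x-axis; with |HT| = 21.6, T = (-2.488, 6.918). ∠HTJ = 47.5° gives TJ at -38.60° from the x-axis; with |TJ| = 15.5, J = (9.626, -2.752). Then |BJ| = |J − B| = 10.01.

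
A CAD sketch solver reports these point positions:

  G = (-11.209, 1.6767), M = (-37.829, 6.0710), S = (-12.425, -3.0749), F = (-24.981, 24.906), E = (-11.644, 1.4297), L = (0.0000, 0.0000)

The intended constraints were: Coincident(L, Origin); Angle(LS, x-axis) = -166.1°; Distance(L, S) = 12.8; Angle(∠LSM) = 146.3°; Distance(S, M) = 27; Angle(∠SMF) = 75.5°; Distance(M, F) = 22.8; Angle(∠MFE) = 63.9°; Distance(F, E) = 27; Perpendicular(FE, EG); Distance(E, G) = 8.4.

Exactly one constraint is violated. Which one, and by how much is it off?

Distance(E, G) = 8.4 — off by 7.90.

L = (0.00, 0.00) ✓; LS at -166.1° ✓; |LS| = 12.80 ✓; ∠LSM = 146.3° ✓; |SM| = 27.00 ✓; ∠SMF = 75.50° ✓; |MF| = 22.80 ✓; ∠MFE = 63.90° ✓; |FE| = 27.00 ✓; ∠(FE, EG) = 89.99° ✓; |EG| = 0.5002 ✗.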